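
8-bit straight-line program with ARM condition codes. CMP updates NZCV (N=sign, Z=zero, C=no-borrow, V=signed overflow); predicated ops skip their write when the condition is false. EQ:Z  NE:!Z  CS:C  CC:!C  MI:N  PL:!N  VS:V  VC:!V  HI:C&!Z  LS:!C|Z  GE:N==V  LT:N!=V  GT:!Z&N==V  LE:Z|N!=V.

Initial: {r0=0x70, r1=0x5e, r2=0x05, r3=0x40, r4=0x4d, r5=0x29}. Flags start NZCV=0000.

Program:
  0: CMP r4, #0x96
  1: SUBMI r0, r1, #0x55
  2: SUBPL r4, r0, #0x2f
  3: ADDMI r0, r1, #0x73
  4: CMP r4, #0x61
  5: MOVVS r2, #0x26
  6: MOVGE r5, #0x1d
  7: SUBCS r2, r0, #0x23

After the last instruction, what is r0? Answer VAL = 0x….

VAL = 0xd1

[0] flags=1001 → (cmp)
[1] flags=1001 MI?T → r0=0x09
[2] flags=1001 PL?F → skip
[3] flags=1001 MI?T → r0=0xd1
[4] flags=1000 → (cmp)
[5] flags=1000 VS?F → skip
[6] flags=1000 GE?F → skip
[7] flags=1000 CS?F → skip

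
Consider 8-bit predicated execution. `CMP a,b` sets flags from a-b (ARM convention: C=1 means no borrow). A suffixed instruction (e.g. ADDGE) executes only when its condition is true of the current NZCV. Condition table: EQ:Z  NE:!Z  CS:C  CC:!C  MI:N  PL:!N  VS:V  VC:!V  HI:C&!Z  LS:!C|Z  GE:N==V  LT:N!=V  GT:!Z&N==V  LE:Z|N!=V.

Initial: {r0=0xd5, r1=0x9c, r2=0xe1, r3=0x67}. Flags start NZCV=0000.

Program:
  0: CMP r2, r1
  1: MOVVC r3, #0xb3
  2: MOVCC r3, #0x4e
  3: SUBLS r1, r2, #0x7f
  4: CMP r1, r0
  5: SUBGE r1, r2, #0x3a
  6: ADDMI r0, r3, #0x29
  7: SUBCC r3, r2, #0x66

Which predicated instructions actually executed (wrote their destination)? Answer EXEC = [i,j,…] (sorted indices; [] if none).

EXEC = [1,6,7]

0: ✓ CMP  NZCV=0010
1: ✓ MOVVC  r3←0xb3
2: · MOVCC
3: · SUBLS
4: ✓ CMP  NZCV=1000
5: · SUBGE
6: ✓ ADDMI  r0←0xdc
7: ✓ SUBCC  r3←0x7b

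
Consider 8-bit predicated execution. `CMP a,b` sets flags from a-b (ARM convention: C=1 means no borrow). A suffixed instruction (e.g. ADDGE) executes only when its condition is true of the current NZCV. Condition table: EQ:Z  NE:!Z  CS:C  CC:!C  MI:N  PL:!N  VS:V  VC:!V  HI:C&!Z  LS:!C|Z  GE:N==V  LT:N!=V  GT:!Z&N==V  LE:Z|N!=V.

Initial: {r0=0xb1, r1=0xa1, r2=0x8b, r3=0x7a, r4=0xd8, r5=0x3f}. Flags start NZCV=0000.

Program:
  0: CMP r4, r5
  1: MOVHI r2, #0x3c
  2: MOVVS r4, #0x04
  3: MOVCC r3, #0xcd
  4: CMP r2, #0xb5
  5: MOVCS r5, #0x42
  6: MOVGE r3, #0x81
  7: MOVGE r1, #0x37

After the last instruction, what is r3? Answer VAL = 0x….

[0] flags=1010 → (cmp)
[1] flags=1010 HI?T → r2=0x3c
[2] flags=1010 VS?F → skip
[3] flags=1010 CC?F → skip
[4] flags=1001 → (cmp)
[5] flags=1001 CS?F → skip
[6] flags=1001 GE?T → r3=0x81
[7] flags=1001 GE?T → r1=0x37

VAL = 0x81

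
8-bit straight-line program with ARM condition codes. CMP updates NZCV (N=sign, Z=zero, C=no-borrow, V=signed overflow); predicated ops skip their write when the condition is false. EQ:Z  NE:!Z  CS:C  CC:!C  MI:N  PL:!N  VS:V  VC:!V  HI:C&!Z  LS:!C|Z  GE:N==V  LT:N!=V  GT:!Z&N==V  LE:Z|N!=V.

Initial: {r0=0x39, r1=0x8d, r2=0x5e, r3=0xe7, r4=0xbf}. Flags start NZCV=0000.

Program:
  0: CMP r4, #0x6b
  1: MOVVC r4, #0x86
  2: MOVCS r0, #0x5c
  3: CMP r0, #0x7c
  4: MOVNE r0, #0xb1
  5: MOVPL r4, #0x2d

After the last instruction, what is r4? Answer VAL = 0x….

0: ✓ CMP  NZCV=0011
1: · MOVVC
2: ✓ MOVCS  r0←0x5c
3: ✓ CMP  NZCV=1000
4: ✓ MOVNE  r0←0xb1
5: · MOVPL

VAL = 0xbf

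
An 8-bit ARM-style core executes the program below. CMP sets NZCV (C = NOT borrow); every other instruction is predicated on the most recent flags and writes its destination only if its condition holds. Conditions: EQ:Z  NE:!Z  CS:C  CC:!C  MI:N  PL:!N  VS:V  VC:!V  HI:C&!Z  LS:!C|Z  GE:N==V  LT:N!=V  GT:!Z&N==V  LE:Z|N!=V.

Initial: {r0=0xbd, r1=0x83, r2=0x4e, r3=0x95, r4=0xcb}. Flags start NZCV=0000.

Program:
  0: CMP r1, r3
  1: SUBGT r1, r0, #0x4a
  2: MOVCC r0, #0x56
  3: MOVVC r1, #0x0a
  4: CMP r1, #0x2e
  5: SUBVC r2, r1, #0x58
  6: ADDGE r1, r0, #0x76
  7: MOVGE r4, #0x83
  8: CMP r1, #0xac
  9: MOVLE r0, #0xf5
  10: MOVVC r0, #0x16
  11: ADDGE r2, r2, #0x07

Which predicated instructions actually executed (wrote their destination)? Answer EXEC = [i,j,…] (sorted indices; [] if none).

EXEC = [2,3,5,10,11]

[0] flags=1000 → (cmp)
[1] flags=1000 GT?F → skip
[2] flags=1000 CC?T → r0=0x56
[3] flags=1000 VC?T → r1=0x0a
[4] flags=1000 → (cmp)
[5] flags=1000 VC?T → r2=0xb2
[6] flags=1000 GE?F → skip
[7] flags=1000 GE?F → skip
[8] flags=0000 → (cmp)
[9] flags=0000 LE?F → skip
[10] flags=0000 VC?T → r0=0x16
[11] flags=0000 GE?T → r2=0xb9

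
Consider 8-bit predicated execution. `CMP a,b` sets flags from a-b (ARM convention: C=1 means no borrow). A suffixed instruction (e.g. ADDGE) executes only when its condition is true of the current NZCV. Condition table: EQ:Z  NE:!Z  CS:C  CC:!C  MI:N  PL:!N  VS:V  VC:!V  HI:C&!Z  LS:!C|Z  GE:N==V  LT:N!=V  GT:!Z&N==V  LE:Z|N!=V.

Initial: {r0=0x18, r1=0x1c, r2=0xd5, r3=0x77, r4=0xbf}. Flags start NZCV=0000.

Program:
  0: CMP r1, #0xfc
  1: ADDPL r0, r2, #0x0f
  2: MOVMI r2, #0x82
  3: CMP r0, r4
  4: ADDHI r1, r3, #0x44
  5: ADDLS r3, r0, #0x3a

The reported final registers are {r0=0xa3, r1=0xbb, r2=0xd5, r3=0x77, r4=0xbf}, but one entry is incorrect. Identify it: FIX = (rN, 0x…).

FIX = (r0, 0xe4)

[0] flags=0000 → (cmp)
[1] flags=0000 PL?T → r0=0xe4
[2] flags=0000 MI?F → skip
[3] flags=0010 → (cmp)
[4] flags=0010 HI?T → r1=0xbb
[5] flags=0010 LS?F → skip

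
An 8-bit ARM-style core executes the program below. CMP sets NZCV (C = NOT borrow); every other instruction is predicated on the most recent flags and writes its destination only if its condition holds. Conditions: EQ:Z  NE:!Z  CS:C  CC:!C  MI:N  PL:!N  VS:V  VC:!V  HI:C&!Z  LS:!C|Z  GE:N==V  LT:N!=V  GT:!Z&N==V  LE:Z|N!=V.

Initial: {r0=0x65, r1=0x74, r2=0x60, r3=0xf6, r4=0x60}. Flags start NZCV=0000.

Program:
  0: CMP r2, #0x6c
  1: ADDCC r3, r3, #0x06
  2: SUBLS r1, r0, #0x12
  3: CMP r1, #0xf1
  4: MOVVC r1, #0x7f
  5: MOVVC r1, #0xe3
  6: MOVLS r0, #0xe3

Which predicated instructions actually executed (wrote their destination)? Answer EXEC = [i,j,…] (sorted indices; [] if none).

[0] flags=1000 → (cmp)
[1] flags=1000 CC?T → r3=0xfc
[2] flags=1000 LS?T → r1=0x53
[3] flags=0000 → (cmp)
[4] flags=0000 VC?T → r1=0x7f
[5] flags=0000 VC?T → r1=0xe3
[6] flags=0000 LS?T → r0=0xe3

EXEC = [1,2,4,5,6]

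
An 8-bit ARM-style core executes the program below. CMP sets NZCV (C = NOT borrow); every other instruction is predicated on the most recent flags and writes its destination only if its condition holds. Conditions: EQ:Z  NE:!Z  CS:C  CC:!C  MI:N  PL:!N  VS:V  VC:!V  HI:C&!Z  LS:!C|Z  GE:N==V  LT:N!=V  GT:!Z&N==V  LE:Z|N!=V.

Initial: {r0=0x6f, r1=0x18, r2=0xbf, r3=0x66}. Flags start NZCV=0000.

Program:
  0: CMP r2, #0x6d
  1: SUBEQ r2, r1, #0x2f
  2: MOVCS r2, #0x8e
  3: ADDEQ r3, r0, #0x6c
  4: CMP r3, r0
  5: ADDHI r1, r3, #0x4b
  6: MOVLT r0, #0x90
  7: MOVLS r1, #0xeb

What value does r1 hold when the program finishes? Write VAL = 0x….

0: ✓ CMP  NZCV=0011
1: · SUBEQ
2: ✓ MOVCS  r2←0x8e
3: · ADDEQ
4: ✓ CMP  NZCV=1000
5: · ADDHI
6: ✓ MOVLT  r0←0x90
7: ✓ MOVLS  r1←0xeb

VAL = 0xeb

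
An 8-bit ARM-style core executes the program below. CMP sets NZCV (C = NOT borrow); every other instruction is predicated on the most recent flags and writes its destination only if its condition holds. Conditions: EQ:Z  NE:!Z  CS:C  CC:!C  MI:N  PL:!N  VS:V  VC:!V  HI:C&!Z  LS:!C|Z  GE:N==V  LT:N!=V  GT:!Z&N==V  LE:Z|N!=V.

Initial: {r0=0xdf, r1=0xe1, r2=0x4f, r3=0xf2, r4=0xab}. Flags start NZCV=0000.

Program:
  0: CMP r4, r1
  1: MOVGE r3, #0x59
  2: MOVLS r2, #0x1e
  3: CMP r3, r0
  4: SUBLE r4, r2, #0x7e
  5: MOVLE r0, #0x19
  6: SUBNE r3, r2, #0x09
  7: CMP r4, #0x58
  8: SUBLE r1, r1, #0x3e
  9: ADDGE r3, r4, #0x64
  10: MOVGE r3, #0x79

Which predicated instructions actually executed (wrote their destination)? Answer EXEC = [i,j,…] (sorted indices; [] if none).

[0] flags=1000 → (cmp)
[1] flags=1000 GE?F → skip
[2] flags=1000 LS?T → r2=0x1e
[3] flags=0010 → (cmp)
[4] flags=0010 LE?F → skip
[5] flags=0010 LE?F → skip
[6] flags=0010 NE?T → r3=0x15
[7] flags=0011 → (cmp)
[8] flags=0011 LE?T → r1=0xa3
[9] flags=0011 GE?F → skip
[10] flags=0011 GE?F → skip

EXEC = [2,6,8]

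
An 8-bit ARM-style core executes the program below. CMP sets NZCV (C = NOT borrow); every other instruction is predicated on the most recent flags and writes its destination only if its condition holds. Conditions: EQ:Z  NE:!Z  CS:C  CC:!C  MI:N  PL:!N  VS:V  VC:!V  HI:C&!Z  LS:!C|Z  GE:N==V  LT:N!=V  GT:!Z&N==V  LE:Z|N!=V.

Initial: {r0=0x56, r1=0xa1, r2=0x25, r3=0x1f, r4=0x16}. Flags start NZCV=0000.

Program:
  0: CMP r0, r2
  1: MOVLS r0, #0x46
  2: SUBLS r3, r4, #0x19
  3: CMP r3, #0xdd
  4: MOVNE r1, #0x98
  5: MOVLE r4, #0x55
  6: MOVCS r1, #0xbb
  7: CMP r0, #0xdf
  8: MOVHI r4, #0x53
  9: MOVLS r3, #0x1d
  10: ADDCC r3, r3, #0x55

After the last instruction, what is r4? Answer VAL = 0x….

VAL = 0x16

[0] flags=0010 → (cmp)
[1] flags=0010 LS?F → skip
[2] flags=0010 LS?F → skip
[3] flags=0000 → (cmp)
[4] flags=0000 NE?T → r1=0x98
[5] flags=0000 LE?F → skip
[6] flags=0000 CS?F → skip
[7] flags=0000 → (cmp)
[8] flags=0000 HI?F → skip
[9] flags=0000 LS?T → r3=0x1d
[10] flags=0000 CC?T → r3=0x72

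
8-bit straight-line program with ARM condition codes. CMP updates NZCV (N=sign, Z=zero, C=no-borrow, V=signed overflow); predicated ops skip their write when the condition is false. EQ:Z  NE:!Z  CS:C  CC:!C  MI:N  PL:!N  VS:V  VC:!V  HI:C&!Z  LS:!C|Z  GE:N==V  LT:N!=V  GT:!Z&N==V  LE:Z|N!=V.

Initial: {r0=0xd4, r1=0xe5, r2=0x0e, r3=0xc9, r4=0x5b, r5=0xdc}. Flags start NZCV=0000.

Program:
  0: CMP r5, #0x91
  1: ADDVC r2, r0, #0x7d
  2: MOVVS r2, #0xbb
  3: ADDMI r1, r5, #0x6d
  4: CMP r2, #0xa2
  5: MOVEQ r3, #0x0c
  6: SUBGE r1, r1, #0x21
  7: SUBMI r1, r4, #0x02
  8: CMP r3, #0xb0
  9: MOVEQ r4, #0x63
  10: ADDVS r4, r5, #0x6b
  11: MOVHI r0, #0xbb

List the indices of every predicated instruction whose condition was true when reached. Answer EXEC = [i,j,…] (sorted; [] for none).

[0] flags=0010 → (cmp)
[1] flags=0010 VC?T → r2=0x51
[2] flags=0010 VS?F → skip
[3] flags=0010 MI?F → skip
[4] flags=1001 → (cmp)
[5] flags=1001 EQ?F → skip
[6] flags=1001 GE?T → r1=0xc4
[7] flags=1001 MI?T → r1=0x59
[8] flags=0010 → (cmp)
[9] flags=0010 EQ?F → skip
[10] flags=0010 VS?F → skip
[11] flags=0010 HI?T → r0=0xbb

EXEC = [1,6,7,11]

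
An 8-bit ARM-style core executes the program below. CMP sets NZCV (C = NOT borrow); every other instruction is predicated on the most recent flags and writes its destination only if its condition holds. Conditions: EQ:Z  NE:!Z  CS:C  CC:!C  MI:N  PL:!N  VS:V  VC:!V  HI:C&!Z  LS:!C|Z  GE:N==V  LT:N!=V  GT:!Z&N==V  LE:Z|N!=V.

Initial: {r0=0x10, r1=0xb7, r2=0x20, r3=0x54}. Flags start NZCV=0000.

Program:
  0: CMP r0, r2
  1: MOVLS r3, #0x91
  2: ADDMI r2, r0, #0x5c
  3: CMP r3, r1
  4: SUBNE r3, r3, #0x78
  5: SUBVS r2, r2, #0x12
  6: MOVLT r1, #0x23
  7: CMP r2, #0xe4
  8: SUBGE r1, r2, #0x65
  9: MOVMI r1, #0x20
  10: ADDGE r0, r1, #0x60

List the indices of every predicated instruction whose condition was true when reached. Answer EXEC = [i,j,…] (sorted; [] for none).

EXEC = [1,2,4,6,8,9,10]

[0] flags=1000 → (cmp)
[1] flags=1000 LS?T → r3=0x91
[2] flags=1000 MI?T → r2=0x6c
[3] flags=1000 → (cmp)
[4] flags=1000 NE?T → r3=0x19
[5] flags=1000 VS?F → skip
[6] flags=1000 LT?T → r1=0x23
[7] flags=1001 → (cmp)
[8] flags=1001 GE?T → r1=0x07
[9] flags=1001 MI?T → r1=0x20
[10] flags=1001 GE?T → r0=0x80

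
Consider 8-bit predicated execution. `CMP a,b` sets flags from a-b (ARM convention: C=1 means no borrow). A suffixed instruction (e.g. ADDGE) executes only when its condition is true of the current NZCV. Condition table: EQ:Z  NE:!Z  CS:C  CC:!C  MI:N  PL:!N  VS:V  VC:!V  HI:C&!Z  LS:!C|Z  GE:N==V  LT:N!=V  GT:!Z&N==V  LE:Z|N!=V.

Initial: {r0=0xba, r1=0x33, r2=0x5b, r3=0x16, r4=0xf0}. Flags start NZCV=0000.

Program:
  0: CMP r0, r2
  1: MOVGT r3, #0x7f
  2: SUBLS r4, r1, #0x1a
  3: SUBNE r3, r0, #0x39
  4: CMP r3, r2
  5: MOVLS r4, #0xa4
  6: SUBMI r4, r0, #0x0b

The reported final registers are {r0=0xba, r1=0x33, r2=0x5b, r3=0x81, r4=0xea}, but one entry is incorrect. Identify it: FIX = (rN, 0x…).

FIX = (r4, 0xf0)

0: ✓ CMP  NZCV=0011
1: · MOVGT
2: · SUBLS
3: ✓ SUBNE  r3←0x81
4: ✓ CMP  NZCV=0011
5: · MOVLS
6: · SUBMI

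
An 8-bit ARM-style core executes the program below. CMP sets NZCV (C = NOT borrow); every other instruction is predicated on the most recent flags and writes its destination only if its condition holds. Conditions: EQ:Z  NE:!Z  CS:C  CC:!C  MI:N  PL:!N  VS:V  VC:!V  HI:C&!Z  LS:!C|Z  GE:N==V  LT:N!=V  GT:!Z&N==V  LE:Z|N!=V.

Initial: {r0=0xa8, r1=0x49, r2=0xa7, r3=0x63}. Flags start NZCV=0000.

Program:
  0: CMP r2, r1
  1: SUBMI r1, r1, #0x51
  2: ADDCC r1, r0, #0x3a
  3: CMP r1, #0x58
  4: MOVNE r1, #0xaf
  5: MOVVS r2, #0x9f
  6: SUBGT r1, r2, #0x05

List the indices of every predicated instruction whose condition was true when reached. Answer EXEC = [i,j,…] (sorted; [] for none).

[0] flags=0011 → (cmp)
[1] flags=0011 MI?F → skip
[2] flags=0011 CC?F → skip
[3] flags=1000 → (cmp)
[4] flags=1000 NE?T → r1=0xaf
[5] flags=1000 VS?F → skip
[6] flags=1000 GT?F → skip

EXEC = [4]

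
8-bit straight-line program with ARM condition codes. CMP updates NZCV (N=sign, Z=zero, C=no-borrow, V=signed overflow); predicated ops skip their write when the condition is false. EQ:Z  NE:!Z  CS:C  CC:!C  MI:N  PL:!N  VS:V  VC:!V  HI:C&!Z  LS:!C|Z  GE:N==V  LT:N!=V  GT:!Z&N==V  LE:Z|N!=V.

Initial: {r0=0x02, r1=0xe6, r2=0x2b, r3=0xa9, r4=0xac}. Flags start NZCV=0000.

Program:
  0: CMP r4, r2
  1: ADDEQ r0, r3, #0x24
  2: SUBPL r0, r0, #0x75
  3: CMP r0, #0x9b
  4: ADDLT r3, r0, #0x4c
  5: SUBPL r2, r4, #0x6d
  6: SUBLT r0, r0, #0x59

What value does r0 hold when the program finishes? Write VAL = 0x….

VAL = 0x02

[0] flags=1010 → (cmp)
[1] flags=1010 EQ?F → skip
[2] flags=1010 PL?F → skip
[3] flags=0000 → (cmp)
[4] flags=0000 LT?F → skip
[5] flags=0000 PL?T → r2=0x3f
[6] flags=0000 LT?F → skip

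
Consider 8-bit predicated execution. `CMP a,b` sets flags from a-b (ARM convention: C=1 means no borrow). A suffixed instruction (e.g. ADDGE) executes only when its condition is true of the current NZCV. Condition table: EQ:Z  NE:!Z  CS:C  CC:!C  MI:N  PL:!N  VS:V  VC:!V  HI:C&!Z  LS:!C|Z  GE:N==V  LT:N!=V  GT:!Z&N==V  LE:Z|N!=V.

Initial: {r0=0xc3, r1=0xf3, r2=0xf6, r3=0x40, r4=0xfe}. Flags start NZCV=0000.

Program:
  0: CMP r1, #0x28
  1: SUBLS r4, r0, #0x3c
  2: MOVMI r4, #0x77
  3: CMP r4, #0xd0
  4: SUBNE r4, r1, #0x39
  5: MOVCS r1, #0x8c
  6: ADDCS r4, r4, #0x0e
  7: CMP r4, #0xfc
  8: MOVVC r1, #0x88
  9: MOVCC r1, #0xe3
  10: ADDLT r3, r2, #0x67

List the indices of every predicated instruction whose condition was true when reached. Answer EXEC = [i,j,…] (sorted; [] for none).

EXEC = [2,4,8,9,10]

0: ✓ CMP  NZCV=1010
1: · SUBLS
2: ✓ MOVMI  r4←0x77
3: ✓ CMP  NZCV=1001
4: ✓ SUBNE  r4←0xba
5: · MOVCS
6: · ADDCS
7: ✓ CMP  NZCV=1000
8: ✓ MOVVC  r1←0x88
9: ✓ MOVCC  r1←0xe3
10: ✓ ADDLT  r3←0x5d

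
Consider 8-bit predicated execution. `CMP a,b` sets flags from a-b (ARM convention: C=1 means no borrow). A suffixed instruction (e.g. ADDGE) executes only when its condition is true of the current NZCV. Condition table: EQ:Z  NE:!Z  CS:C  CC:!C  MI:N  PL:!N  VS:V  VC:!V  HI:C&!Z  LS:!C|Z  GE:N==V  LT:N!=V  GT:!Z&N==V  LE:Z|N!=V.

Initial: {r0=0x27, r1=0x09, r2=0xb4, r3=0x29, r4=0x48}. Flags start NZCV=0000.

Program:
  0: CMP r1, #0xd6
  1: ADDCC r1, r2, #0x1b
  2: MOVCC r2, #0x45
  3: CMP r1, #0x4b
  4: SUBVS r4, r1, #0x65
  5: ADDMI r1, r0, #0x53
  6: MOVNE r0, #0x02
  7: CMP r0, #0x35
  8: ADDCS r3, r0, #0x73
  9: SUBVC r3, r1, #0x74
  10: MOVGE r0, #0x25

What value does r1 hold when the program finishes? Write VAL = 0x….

[0] flags=0000 → (cmp)
[1] flags=0000 CC?T → r1=0xcf
[2] flags=0000 CC?T → r2=0x45
[3] flags=1010 → (cmp)
[4] flags=1010 VS?F → skip
[5] flags=1010 MI?T → r1=0x7a
[6] flags=1010 NE?T → r0=0x02
[7] flags=1000 → (cmp)
[8] flags=1000 CS?F → skip
[9] flags=1000 VC?T → r3=0x06
[10] flags=1000 GE?F → skip

VAL = 0x7a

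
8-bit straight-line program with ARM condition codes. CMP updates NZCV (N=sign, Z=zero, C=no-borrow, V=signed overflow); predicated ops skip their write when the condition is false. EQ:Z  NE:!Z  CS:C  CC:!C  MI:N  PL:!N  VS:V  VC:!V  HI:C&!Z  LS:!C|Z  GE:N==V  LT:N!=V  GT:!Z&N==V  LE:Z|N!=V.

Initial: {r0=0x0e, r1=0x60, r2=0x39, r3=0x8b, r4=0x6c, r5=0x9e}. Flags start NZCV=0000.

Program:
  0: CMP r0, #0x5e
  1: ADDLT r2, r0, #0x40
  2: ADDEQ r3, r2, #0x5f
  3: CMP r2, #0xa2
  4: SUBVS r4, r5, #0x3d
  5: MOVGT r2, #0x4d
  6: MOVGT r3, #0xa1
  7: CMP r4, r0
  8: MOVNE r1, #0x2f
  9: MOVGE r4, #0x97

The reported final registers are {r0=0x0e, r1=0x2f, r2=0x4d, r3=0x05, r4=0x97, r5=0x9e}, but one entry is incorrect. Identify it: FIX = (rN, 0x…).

FIX = (r3, 0xa1)

0: ✓ CMP  NZCV=1000
1: ✓ ADDLT  r2←0x4e
2: · ADDEQ
3: ✓ CMP  NZCV=1001
4: ✓ SUBVS  r4←0x61
5: ✓ MOVGT  r2←0x4d
6: ✓ MOVGT  r3←0xa1
7: ✓ CMP  NZCV=0010
8: ✓ MOVNE  r1←0x2f
9: ✓ MOVGE  r4←0x97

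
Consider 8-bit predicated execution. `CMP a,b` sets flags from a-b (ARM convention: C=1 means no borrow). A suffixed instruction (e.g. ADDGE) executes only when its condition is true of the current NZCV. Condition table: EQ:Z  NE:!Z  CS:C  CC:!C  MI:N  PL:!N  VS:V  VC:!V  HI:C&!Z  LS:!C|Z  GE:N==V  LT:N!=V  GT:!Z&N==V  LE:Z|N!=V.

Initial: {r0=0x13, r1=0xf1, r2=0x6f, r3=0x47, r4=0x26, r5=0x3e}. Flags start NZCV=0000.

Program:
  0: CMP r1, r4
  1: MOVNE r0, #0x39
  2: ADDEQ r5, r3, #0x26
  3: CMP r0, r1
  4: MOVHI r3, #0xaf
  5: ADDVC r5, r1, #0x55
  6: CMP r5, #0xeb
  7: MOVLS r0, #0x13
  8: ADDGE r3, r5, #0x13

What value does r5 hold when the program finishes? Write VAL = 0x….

0: ✓ CMP  NZCV=1010
1: ✓ MOVNE  r0←0x39
2: · ADDEQ
3: ✓ CMP  NZCV=0000
4: · MOVHI
5: ✓ ADDVC  r5←0x46
6: ✓ CMP  NZCV=0000
7: ✓ MOVLS  r0←0x13
8: ✓ ADDGE  r3←0x59

VAL = 0x46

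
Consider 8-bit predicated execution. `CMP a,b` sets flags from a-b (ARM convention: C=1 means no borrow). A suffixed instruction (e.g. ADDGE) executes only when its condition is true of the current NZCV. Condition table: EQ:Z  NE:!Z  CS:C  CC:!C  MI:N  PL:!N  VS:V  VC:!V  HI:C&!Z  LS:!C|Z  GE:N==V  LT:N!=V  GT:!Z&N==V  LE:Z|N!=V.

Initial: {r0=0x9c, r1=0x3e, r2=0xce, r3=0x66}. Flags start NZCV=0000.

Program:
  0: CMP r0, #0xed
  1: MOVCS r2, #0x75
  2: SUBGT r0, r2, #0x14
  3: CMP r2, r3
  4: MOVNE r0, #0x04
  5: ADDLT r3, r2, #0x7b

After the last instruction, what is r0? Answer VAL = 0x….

VAL = 0x04

0: ✓ CMP  NZCV=1000
1: · MOVCS
2: · SUBGT
3: ✓ CMP  NZCV=0011
4: ✓ MOVNE  r0←0x04
5: ✓ ADDLT  r3←0x49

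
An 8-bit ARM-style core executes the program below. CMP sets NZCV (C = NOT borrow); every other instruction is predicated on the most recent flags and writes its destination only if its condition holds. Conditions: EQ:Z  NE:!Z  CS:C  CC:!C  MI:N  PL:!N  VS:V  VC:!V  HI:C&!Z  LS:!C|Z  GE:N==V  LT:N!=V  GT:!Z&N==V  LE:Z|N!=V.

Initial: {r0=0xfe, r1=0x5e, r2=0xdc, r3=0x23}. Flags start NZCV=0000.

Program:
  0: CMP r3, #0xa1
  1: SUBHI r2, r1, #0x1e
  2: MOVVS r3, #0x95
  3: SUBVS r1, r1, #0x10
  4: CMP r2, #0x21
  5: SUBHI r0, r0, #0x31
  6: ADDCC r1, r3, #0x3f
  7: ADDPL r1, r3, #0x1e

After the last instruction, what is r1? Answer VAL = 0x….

[0] flags=1001 → (cmp)
[1] flags=1001 HI?F → skip
[2] flags=1001 VS?T → r3=0x95
[3] flags=1001 VS?T → r1=0x4e
[4] flags=1010 → (cmp)
[5] flags=1010 HI?T → r0=0xcd
[6] flags=1010 CC?F → skip
[7] flags=1010 PL?F → skip

VAL = 0x4e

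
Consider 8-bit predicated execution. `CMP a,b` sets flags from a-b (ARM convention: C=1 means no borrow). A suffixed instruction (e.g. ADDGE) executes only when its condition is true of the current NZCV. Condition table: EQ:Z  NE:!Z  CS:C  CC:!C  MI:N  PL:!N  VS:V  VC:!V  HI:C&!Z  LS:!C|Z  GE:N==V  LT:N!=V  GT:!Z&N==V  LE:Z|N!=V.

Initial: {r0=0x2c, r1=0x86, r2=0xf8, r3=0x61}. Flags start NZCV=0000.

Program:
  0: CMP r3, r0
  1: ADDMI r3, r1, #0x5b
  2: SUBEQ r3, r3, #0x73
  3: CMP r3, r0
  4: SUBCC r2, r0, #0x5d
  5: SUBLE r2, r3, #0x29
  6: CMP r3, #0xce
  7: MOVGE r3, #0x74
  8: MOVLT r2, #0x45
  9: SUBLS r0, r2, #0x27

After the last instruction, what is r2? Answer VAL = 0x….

0: ✓ CMP  NZCV=0010
1: · ADDMI
2: · SUBEQ
3: ✓ CMP  NZCV=0010
4: · SUBCC
5: · SUBLE
6: ✓ CMP  NZCV=1001
7: ✓ MOVGE  r3←0x74
8: · MOVLT
9: ✓ SUBLS  r0←0xd1

VAL = 0xf8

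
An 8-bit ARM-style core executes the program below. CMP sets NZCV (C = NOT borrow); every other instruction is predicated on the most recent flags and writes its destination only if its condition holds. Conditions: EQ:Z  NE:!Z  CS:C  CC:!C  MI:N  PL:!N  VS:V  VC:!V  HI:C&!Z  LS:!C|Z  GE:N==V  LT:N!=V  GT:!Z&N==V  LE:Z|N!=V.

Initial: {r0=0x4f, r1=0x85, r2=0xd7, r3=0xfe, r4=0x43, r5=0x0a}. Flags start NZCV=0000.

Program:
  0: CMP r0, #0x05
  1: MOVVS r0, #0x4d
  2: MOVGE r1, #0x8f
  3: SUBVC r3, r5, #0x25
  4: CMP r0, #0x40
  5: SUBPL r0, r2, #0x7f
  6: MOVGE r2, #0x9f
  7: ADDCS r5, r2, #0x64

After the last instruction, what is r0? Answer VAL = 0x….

0: ✓ CMP  NZCV=0010
1: · MOVVS
2: ✓ MOVGE  r1←0x8f
3: ✓ SUBVC  r3←0xe5
4: ✓ CMP  NZCV=0010
5: ✓ SUBPL  r0←0x58
6: ✓ MOVGE  r2←0x9f
7: ✓ ADDCS  r5←0x03

VAL = 0x58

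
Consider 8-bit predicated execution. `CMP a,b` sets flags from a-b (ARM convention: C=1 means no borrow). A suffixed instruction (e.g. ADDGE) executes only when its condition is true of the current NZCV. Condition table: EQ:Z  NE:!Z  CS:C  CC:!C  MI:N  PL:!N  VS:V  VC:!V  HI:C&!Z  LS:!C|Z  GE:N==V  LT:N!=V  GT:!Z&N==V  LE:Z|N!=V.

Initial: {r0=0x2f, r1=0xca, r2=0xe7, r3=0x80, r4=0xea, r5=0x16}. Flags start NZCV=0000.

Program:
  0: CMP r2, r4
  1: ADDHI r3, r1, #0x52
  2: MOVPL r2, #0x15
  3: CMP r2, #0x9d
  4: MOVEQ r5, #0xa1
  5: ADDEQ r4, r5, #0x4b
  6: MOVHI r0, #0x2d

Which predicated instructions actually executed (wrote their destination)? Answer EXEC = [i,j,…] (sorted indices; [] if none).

0: ✓ CMP  NZCV=1000
1: · ADDHI
2: · MOVPL
3: ✓ CMP  NZCV=0010
4: · MOVEQ
5: · ADDEQ
6: ✓ MOVHI  r0←0x2d

EXEC = [6]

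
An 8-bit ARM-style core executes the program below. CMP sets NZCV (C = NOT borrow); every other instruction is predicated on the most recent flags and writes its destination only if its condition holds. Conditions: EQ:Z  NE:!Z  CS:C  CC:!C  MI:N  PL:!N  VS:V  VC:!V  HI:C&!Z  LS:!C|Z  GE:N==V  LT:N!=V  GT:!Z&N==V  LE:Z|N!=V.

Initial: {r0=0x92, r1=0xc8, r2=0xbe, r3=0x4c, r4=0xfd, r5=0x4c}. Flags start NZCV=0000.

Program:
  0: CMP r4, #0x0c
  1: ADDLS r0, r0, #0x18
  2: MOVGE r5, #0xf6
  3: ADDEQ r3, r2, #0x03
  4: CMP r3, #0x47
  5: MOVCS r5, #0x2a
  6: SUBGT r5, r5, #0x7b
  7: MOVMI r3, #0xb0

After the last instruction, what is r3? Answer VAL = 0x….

VAL = 0x4c

0: ✓ CMP  NZCV=1010
1: · ADDLS
2: · MOVGE
3: · ADDEQ
4: ✓ CMP  NZCV=0010
5: ✓ MOVCS  r5←0x2a
6: ✓ SUBGT  r5←0xaf
7: · MOVMI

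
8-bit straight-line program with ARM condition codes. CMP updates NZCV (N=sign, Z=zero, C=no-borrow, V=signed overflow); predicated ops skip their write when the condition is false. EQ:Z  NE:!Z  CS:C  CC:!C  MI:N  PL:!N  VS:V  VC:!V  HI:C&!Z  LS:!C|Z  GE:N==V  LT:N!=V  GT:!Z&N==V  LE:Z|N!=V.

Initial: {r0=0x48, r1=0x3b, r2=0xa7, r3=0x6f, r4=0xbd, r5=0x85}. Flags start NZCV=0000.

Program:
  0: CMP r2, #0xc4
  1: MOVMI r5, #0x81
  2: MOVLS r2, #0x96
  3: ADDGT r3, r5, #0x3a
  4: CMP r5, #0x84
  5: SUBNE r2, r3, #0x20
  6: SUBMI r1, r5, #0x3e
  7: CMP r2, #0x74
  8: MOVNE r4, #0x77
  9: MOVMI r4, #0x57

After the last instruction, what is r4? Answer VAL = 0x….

0: ✓ CMP  NZCV=1000
1: ✓ MOVMI  r5←0x81
2: ✓ MOVLS  r2←0x96
3: · ADDGT
4: ✓ CMP  NZCV=1000
5: ✓ SUBNE  r2←0x4f
6: ✓ SUBMI  r1←0x43
7: ✓ CMP  NZCV=1000
8: ✓ MOVNE  r4←0x77
9: ✓ MOVMI  r4←0x57

VAL = 0x57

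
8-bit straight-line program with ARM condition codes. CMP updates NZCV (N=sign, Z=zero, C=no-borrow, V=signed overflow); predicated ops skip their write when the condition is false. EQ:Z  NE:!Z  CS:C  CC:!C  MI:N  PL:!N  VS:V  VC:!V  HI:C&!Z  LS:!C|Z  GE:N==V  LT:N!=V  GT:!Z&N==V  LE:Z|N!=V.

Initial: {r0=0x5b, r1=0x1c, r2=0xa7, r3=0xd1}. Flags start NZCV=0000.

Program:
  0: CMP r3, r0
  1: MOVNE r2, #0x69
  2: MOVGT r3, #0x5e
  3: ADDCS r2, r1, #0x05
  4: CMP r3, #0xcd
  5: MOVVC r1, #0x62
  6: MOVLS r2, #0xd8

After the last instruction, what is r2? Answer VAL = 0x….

VAL = 0x21

0: ✓ CMP  NZCV=0011
1: ✓ MOVNE  r2←0x69
2: · MOVGT
3: ✓ ADDCS  r2←0x21
4: ✓ CMP  NZCV=0010
5: ✓ MOVVC  r1←0x62
6: · MOVLS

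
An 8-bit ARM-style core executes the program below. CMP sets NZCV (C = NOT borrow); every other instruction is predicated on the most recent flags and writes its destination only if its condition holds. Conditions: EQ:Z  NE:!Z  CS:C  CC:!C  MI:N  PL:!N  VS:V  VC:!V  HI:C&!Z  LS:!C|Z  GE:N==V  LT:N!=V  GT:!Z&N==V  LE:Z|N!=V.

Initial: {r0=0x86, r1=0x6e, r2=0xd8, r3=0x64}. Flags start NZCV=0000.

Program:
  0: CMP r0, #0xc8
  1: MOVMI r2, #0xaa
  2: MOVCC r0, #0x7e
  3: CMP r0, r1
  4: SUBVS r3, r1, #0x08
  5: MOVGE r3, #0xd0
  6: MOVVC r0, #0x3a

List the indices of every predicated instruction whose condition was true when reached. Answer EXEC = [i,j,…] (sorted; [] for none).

EXEC = [1,2,5,6]

0: ✓ CMP  NZCV=1000
1: ✓ MOVMI  r2←0xaa
2: ✓ MOVCC  r0←0x7e
3: ✓ CMP  NZCV=0010
4: · SUBVS
5: ✓ MOVGE  r3←0xd0
6: ✓ MOVVC  r0←0x3a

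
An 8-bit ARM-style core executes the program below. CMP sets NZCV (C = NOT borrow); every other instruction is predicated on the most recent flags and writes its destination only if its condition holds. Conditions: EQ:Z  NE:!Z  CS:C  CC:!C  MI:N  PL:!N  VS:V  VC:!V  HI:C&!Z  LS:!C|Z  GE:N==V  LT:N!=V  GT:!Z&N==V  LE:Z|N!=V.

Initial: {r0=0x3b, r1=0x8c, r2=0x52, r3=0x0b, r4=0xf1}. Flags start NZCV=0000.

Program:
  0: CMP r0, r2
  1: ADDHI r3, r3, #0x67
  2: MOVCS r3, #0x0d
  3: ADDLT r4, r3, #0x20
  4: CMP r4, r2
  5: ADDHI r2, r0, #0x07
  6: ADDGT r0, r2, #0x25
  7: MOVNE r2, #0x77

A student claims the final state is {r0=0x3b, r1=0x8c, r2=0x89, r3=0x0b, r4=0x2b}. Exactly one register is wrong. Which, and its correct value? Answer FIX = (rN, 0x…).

0: ✓ CMP  NZCV=1000
1: · ADDHI
2: · MOVCS
3: ✓ ADDLT  r4←0x2b
4: ✓ CMP  NZCV=1000
5: · ADDHI
6: · ADDGT
7: ✓ MOVNE  r2←0x77

FIX = (r2, 0x77)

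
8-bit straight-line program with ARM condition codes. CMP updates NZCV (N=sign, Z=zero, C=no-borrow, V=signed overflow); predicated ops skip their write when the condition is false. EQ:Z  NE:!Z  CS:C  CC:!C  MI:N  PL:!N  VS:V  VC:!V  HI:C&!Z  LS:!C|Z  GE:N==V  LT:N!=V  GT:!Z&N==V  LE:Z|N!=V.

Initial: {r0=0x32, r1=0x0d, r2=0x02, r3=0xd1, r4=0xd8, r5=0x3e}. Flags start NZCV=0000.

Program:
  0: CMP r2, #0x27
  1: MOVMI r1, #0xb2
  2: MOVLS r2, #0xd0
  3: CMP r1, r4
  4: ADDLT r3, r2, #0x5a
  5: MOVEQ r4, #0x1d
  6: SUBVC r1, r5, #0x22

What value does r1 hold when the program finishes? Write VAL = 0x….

0: ✓ CMP  NZCV=1000
1: ✓ MOVMI  r1←0xb2
2: ✓ MOVLS  r2←0xd0
3: ✓ CMP  NZCV=1000
4: ✓ ADDLT  r3←0x2a
5: · MOVEQ
6: ✓ SUBVC  r1←0x1c

VAL = 0x1c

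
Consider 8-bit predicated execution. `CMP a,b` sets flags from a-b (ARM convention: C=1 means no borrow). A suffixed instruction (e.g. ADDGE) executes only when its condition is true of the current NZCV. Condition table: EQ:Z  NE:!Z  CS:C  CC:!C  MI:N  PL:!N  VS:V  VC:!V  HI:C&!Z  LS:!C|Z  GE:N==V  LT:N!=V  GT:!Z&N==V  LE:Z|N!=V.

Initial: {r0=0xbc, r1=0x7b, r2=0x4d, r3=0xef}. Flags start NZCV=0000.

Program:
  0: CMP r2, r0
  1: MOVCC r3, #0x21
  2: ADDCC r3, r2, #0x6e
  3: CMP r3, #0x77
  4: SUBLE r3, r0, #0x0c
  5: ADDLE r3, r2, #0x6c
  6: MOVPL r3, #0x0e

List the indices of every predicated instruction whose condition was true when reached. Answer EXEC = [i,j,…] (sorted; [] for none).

[0] flags=1001 → (cmp)
[1] flags=1001 CC?T → r3=0x21
[2] flags=1001 CC?T → r3=0xbb
[3] flags=0011 → (cmp)
[4] flags=0011 LE?T → r3=0xb0
[5] flags=0011 LE?T → r3=0xb9
[6] flags=0011 PL?T → r3=0x0e

EXEC = [1,2,4,5,6]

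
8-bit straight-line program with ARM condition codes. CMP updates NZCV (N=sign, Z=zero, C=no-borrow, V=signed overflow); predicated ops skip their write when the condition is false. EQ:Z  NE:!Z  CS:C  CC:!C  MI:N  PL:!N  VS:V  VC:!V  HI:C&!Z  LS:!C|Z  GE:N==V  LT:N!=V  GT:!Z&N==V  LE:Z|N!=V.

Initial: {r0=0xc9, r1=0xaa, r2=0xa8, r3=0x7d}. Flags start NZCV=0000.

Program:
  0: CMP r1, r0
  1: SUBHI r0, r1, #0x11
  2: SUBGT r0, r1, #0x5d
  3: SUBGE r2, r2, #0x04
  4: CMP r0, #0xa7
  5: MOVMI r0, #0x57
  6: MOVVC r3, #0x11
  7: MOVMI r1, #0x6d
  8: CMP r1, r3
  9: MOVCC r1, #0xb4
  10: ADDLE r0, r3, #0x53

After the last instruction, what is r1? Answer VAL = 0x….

VAL = 0xaa

0: ✓ CMP  NZCV=1000
1: · SUBHI
2: · SUBGT
3: · SUBGE
4: ✓ CMP  NZCV=0010
5: · MOVMI
6: ✓ MOVVC  r3←0x11
7: · MOVMI
8: ✓ CMP  NZCV=1010
9: · MOVCC
10: ✓ ADDLE  r0←0x64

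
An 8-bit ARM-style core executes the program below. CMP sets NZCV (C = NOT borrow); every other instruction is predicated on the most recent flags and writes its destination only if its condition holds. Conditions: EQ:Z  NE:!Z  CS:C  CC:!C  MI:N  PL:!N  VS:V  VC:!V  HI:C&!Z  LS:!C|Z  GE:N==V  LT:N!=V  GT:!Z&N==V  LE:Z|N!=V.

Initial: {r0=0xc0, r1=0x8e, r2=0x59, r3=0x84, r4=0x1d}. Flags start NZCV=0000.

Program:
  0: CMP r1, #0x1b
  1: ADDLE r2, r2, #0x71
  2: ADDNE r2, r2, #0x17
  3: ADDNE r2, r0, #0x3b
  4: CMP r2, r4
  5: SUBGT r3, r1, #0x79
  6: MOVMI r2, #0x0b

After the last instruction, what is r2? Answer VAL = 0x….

[0] flags=0011 → (cmp)
[1] flags=0011 LE?T → r2=0xca
[2] flags=0011 NE?T → r2=0xe1
[3] flags=0011 NE?T → r2=0xfb
[4] flags=1010 → (cmp)
[5] flags=1010 GT?F → skip
[6] flags=1010 MI?T → r2=0x0b

VAL = 0x0b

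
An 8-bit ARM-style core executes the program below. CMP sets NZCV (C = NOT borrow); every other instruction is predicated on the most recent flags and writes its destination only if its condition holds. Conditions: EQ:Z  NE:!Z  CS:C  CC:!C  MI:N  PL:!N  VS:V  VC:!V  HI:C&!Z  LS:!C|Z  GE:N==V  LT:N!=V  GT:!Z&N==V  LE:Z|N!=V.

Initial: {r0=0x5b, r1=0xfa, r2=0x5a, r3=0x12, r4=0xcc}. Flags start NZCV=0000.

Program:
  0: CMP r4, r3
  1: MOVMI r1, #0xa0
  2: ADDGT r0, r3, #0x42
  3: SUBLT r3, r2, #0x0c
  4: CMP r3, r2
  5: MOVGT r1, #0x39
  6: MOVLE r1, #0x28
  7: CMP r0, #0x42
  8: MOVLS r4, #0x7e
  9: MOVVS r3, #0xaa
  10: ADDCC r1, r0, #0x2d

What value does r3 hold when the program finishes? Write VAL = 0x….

[0] flags=1010 → (cmp)
[1] flags=1010 MI?T → r1=0xa0
[2] flags=1010 GT?F → skip
[3] flags=1010 LT?T → r3=0x4e
[4] flags=1000 → (cmp)
[5] flags=1000 GT?F → skip
[6] flags=1000 LE?T → r1=0x28
[7] flags=0010 → (cmp)
[8] flags=0010 LS?F → skip
[9] flags=0010 VS?F → skip
[10] flags=0010 CC?F → skip

VAL = 0x4e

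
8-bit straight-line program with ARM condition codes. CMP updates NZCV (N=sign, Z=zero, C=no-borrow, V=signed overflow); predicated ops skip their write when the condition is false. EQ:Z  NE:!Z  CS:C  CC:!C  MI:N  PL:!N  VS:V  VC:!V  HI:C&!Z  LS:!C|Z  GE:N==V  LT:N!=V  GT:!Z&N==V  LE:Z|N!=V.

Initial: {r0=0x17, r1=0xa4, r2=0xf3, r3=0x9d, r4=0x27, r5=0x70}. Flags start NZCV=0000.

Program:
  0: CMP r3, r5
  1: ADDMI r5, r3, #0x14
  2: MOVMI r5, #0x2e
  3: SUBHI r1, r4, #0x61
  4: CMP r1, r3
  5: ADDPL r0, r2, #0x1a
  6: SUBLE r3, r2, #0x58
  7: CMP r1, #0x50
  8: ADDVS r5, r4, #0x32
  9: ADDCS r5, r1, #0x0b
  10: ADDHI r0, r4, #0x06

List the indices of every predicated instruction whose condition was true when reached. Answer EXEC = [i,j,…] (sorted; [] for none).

EXEC = [3,5,8,9,10]

[0] flags=0011 → (cmp)
[1] flags=0011 MI?F → skip
[2] flags=0011 MI?F → skip
[3] flags=0011 HI?T → r1=0xc6
[4] flags=0010 → (cmp)
[5] flags=0010 PL?T → r0=0x0d
[6] flags=0010 LE?F → skip
[7] flags=0011 → (cmp)
[8] flags=0011 VS?T → r5=0x59
[9] flags=0011 CS?T → r5=0xd1
[10] flags=0011 HI?T → r0=0x2d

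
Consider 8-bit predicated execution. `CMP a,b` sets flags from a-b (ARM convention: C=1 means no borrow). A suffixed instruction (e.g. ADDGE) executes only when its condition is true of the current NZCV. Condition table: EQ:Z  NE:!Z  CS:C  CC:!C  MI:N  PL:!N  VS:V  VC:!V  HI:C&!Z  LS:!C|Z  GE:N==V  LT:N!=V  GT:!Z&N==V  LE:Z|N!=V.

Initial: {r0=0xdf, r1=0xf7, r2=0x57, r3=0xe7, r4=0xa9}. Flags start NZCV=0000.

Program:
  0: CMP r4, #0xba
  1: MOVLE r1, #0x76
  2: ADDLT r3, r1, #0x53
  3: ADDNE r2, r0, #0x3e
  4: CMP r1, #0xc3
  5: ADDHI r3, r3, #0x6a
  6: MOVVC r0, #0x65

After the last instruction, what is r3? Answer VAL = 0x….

VAL = 0xc9

0: ✓ CMP  NZCV=1000
1: ✓ MOVLE  r1←0x76
2: ✓ ADDLT  r3←0xc9
3: ✓ ADDNE  r2←0x1d
4: ✓ CMP  NZCV=1001
5: · ADDHI
6: · MOVVC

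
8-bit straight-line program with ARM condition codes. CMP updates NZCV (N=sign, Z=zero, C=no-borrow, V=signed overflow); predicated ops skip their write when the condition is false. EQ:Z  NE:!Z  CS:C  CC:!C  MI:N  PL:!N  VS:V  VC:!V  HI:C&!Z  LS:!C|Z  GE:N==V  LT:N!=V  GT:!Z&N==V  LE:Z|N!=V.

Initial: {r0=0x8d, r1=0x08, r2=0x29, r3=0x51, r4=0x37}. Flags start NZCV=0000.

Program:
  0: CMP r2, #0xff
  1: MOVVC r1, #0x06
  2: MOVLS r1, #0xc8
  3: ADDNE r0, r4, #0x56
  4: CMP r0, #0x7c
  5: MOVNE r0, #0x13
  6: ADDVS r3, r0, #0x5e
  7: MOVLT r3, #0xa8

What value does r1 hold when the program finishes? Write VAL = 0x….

0: ✓ CMP  NZCV=0000
1: ✓ MOVVC  r1←0x06
2: ✓ MOVLS  r1←0xc8
3: ✓ ADDNE  r0←0x8d
4: ✓ CMP  NZCV=0011
5: ✓ MOVNE  r0←0x13
6: ✓ ADDVS  r3←0x71
7: ✓ MOVLT  r3←0xa8

VAL = 0xc8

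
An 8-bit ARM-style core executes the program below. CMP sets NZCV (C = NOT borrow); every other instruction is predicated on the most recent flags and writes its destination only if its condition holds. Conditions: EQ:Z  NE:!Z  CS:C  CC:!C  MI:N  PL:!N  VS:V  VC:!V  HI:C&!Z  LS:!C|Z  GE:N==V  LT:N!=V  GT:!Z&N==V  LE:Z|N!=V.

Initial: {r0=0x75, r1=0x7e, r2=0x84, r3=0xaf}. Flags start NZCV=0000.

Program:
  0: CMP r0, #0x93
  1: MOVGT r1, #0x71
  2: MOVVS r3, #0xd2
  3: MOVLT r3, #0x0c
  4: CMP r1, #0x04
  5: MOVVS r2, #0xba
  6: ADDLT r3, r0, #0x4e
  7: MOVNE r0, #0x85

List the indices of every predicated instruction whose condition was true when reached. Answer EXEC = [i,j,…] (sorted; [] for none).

[0] flags=1001 → (cmp)
[1] flags=1001 GT?T → r1=0x71
[2] flags=1001 VS?T → r3=0xd2
[3] flags=1001 LT?F → skip
[4] flags=0010 → (cmp)
[5] flags=0010 VS?F → skip
[6] flags=0010 LT?F → skip
[7] flags=0010 NE?T → r0=0x85

EXEC = [1,2,7]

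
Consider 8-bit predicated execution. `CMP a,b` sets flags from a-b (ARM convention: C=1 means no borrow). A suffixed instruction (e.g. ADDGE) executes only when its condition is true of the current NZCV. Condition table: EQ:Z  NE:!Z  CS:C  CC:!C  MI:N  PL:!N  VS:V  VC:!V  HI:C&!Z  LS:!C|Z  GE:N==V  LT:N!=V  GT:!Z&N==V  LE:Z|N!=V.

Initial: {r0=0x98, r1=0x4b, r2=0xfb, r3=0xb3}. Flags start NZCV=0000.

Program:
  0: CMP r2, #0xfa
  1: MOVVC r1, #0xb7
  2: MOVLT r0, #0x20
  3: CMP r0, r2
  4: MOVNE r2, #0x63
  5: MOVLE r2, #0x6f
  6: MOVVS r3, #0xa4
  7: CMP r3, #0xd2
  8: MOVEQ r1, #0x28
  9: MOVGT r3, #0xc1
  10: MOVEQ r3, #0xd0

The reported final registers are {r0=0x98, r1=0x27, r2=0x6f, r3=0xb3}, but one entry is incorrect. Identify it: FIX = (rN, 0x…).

FIX = (r1, 0xb7)

[0] flags=0010 → (cmp)
[1] flags=0010 VC?T → r1=0xb7
[2] flags=0010 LT?F → skip
[3] flags=1000 → (cmp)
[4] flags=1000 NE?T → r2=0x63
[5] flags=1000 LE?T → r2=0x6f
[6] flags=1000 VS?F → skip
[7] flags=1000 → (cmp)
[8] flags=1000 EQ?F → skip
[9] flags=1000 GT?F → skip
[10] flags=1000 EQ?F → skip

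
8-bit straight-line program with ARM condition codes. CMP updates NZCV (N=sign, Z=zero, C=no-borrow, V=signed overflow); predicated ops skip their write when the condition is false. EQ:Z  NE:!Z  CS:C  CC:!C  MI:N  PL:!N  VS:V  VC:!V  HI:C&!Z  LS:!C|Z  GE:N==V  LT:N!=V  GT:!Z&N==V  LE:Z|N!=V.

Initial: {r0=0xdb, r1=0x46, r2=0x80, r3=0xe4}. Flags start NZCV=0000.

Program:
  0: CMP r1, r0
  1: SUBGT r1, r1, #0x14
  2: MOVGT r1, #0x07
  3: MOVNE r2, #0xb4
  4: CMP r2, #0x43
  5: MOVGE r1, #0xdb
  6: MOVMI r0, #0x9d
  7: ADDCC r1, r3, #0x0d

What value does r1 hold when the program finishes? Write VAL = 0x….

0: ✓ CMP  NZCV=0000
1: ✓ SUBGT  r1←0x32
2: ✓ MOVGT  r1←0x07
3: ✓ MOVNE  r2←0xb4
4: ✓ CMP  NZCV=0011
5: · MOVGE
6: · MOVMI
7: · ADDCC

VAL = 0x07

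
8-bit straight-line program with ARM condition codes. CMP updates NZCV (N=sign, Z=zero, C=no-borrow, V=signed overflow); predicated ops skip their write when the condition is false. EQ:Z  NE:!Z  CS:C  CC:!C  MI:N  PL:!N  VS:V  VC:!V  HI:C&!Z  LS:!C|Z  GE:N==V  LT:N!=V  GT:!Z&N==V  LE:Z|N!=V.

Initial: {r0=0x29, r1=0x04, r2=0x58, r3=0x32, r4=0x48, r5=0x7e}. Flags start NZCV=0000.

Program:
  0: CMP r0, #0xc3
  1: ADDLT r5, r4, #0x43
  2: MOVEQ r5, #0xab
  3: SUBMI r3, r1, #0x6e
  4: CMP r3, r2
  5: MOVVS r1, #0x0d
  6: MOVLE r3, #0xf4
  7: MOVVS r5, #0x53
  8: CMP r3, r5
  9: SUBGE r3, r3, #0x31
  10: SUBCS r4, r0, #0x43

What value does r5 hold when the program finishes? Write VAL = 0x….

[0] flags=0000 → (cmp)
[1] flags=0000 LT?F → skip
[2] flags=0000 EQ?F → skip
[3] flags=0000 MI?F → skip
[4] flags=1000 → (cmp)
[5] flags=1000 VS?F → skip
[6] flags=1000 LE?T → r3=0xf4
[7] flags=1000 VS?F → skip
[8] flags=0011 → (cmp)
[9] flags=0011 GE?F → skip
[10] flags=0011 CS?T → r4=0xe6

VAL = 0x7e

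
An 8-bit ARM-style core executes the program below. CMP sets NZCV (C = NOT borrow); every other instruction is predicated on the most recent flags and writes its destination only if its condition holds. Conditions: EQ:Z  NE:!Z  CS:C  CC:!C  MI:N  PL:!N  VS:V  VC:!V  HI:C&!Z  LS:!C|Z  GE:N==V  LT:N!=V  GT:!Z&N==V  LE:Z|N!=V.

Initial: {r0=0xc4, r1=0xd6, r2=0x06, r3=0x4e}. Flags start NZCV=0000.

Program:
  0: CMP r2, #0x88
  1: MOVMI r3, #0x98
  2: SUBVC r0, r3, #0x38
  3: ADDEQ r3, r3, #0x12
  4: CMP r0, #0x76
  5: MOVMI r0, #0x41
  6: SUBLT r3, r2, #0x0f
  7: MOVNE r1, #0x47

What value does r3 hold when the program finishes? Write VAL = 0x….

VAL = 0xf7

0: ✓ CMP  NZCV=0000
1: · MOVMI
2: ✓ SUBVC  r0←0x16
3: · ADDEQ
4: ✓ CMP  NZCV=1000
5: ✓ MOVMI  r0←0x41
6: ✓ SUBLT  r3←0xf7
7: ✓ MOVNE  r1←0x47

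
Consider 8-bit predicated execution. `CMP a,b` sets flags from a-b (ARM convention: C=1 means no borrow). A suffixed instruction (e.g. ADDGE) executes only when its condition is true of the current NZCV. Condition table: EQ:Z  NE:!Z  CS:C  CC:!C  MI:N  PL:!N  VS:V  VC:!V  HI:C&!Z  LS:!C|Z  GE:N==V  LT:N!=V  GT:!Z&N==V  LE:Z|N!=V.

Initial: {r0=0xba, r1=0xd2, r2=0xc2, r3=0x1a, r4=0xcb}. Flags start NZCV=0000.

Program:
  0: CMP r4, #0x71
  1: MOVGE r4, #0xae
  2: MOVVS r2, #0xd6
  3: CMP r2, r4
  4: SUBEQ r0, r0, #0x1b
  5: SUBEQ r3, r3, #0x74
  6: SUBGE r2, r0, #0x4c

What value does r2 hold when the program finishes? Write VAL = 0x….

[0] flags=0011 → (cmp)
[1] flags=0011 GE?F → skip
[2] flags=0011 VS?T → r2=0xd6
[3] flags=0010 → (cmp)
[4] flags=0010 EQ?F → skip
[5] flags=0010 EQ?F → skip
[6] flags=0010 GE?T → r2=0x6e

VAL = 0x6e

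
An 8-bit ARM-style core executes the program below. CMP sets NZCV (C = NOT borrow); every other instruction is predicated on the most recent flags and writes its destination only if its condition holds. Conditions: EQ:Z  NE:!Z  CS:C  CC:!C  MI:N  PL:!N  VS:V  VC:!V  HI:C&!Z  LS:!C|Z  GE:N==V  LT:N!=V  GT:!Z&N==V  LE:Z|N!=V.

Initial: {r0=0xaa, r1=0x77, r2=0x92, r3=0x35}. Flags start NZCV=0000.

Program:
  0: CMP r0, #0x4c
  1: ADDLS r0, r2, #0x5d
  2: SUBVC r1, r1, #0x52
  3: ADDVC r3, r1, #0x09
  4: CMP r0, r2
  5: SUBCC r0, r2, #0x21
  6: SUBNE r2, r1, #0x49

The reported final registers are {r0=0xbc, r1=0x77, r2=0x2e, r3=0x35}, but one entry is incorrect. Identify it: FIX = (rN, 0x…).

FIX = (r0, 0xaa)

0: ✓ CMP  NZCV=0011
1: · ADDLS
2: · SUBVC
3: · ADDVC
4: ✓ CMP  NZCV=0010
5: · SUBCC
6: ✓ SUBNE  r2←0x2e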